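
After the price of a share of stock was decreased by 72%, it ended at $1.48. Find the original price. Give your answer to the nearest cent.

$5.29

The overall multiplier applied was 0.28.
So the original price was $1.48 ÷ 0.28 ≈ $5.29.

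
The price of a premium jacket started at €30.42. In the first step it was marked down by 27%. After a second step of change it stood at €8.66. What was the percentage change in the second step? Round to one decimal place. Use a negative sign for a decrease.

-61.0%

After the first step: €30.42 × 0.73 = €22.2066.
Second-step multiplier: €8.66 ÷ €22.2066 ≈ 0.38997.
That is a change of -61.0%.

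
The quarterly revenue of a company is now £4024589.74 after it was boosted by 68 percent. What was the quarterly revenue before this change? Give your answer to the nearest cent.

£2395589.13

The overall multiplier applied was 1.68.
So the original quarterly revenue was £4024589.74 ÷ 1.68 ≈ £2395589.13.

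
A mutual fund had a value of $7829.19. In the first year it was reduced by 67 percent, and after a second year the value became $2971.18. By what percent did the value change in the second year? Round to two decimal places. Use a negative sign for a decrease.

15.00%

After the first year: $7829.19 × 0.33 = $2583.6327.
Second-year multiplier: $2971.18 ÷ $2583.6327 ≈ 1.150001.
That is a change of 15.00%.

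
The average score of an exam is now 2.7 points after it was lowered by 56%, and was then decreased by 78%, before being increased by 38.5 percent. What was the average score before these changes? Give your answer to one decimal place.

20.1 points

Undoing the 38.5% increase: 2.7 ÷ 1.385 ≈ 1.949458.
Undoing the 78% decrease: 1.949458 ÷ 0.22 ≈ 8.861173.
Undoing the 56% decrease: 8.861173 ÷ 0.44 ≈ 20.1 points.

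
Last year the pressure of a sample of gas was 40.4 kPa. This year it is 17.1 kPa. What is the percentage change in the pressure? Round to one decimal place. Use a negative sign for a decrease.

-57.7%

Change: 17.1 − 40.4 = -23.3.
Relative to the original: -23.3 ÷ 40.4 ≈ -57.7%.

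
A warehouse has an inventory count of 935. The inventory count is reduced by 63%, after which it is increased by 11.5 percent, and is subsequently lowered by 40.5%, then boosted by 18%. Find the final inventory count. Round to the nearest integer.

63% decrease: 935 × 0.37 = 345.95.
After the 11.5% increase: 345.95 × 1.115 = 385.73425.
After the 40.5% decrease: 385.73425 × 0.595 = 229.51187875.
18% increase: 229.51187875 × 1.18 = 270.824016925 ≈ 271.

271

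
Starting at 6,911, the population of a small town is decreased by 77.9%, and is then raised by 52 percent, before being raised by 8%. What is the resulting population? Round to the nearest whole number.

77.9% decrease: 6,911 × 0.221 = 1527.331.
After the 52% increase: 1527.331 × 1.52 = 2321.54312.
After the 8% increase: 2321.54312 × 1.08 = 2507.2665696 ≈ 2,507.

2,507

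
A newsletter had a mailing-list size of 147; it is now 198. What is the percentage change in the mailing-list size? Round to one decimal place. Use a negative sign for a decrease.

Change: 198 − 147 = 51.
Relative to the original: 51 ÷ 147 ≈ 34.7%.

34.7%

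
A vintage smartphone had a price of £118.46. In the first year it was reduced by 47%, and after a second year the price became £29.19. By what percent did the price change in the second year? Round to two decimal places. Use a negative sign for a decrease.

After the first year: £118.46 × 0.53 = £62.7838.
Second-year multiplier: £29.19 ÷ £62.7838 ≈ 0.464929.
That is a change of -53.51%.

-53.51%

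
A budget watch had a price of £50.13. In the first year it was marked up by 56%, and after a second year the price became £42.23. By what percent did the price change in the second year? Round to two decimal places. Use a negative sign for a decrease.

After the first year: £50.13 × 1.56 = £78.2028.
Second-year multiplier: £42.23 ÷ £78.2028 ≈ 0.540006.
That is a change of -46.00%.

-46.00%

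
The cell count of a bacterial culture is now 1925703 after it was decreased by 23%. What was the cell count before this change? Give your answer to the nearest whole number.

2500913

The overall multiplier applied was 0.77.
So the original cell count was 1925703 ÷ 0.77 ≈ 2500913.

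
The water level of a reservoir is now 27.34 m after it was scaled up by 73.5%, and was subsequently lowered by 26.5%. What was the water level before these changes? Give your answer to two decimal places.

The overall multiplier applied was 1.735 × 0.735 = 1.275225.
So the original water level was 27.34 ÷ 1.275225 ≈ 21.44 m.

21.44 m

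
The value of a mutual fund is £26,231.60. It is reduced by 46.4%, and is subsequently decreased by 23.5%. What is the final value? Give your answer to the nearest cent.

Each change multiplies by a factor: 0.536 × 0.765 = 0.41004.
£26,231.60 × 0.41004 = £10756.005264 ≈ £10,756.01.

£10,756.01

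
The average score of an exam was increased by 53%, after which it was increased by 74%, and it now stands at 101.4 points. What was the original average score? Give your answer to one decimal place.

38.1 points

Undoing the 74% increase: 101.4 ÷ 1.74 ≈ 58.275862.
Undoing the 53% increase: 58.275862 ÷ 1.53 ≈ 38.1 points.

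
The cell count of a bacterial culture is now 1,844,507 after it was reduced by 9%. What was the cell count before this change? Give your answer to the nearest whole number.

2,026,931

The overall multiplier applied was 0.91.
So the original cell count was 1,844,507 ÷ 0.91 ≈ 2,026,931.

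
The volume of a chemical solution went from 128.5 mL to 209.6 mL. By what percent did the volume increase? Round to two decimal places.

63.11%

Change: 209.6 − 128.5 = 81.1.
Relative to the original: 81.1 ÷ 128.5 ≈ 63.11%.
So the volume increased by 63.11%.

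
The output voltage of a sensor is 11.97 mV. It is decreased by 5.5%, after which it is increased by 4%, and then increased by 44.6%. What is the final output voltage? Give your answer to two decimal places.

17.01 mV

After the 5.5% decrease: 11.97 × 0.945 = 11.31165.
Apply the 4% increase: 11.31165 × 1.04 = 11.764116.
After the 44.6% increase: 11.764116 × 1.446 = 17.010911736 ≈ 17.01.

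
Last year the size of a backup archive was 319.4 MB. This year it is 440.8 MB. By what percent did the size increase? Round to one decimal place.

38.0%

Change: 440.8 − 319.4 = 121.4.
Relative to the original: 121.4 ÷ 319.4 ≈ 38.0%.
So the size increased by 38.0%.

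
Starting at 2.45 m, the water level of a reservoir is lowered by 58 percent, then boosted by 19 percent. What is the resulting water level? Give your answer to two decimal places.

1.22 m

58% decrease: 2.45 × 0.42 = 1.029.
After the 19% increase: 1.029 × 1.19 = 1.22451 ≈ 1.22.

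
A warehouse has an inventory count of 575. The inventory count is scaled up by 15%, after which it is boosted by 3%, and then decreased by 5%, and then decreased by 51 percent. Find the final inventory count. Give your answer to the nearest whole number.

317

Each change multiplies by a factor: 1.15 × 1.03 × 0.95 × 0.49 = 0.55138475.
575 × 0.55138475 = 317.04623125 ≈ 317.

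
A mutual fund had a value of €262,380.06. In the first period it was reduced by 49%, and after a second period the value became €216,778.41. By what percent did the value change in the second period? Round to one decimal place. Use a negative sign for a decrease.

62.0%

After the first period: €262,380.06 × 0.51 = €133813.8306.
Second-period multiplier: €216,778.41 ÷ €133813.8306 ≈ 1.62.
That is a change of 62.0%.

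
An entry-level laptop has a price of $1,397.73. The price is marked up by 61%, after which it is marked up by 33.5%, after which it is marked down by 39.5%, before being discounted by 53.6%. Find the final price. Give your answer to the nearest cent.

$843.34

After the 61% increase: $1,397.73 × 1.61 = $2250.3453.
Apply the 33.5% increase: $2250.3453 × 1.335 = $3004.2109755.
After the 39.5% decrease: $3004.2109755 × 0.605 = $1817.5476401775.
After the 53.6% decrease: $1817.5476401775 × 0.464 = $843.34210504236 ≈ $843.34.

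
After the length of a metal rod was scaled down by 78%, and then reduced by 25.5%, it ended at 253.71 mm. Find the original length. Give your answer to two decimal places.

Undoing the 25.5% decrease: 253.71 ÷ 0.745 ≈ 340.550336.
Undoing the 78% decrease: 340.550336 ÷ 0.22 ≈ 1547.96 mm.

1547.96 mm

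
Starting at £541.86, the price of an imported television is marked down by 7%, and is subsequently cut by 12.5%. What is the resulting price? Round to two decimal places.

7% decrease: £541.86 × 0.93 = £503.9298.
Apply the 12.5% decrease: £503.9298 × 0.875 = £440.938575 ≈ £440.94.

£440.94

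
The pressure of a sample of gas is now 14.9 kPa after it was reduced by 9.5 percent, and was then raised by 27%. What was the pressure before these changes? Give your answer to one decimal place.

Undoing the 27% increase: 14.9 ÷ 1.27 ≈ 11.732283.
Undoing the 9.5% decrease: 11.732283 ÷ 0.905 ≈ 13.0 kPa.

13.0 kPa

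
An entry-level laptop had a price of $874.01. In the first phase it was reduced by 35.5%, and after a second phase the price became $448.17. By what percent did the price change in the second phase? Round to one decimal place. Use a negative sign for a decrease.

After the first phase: $874.01 × 0.645 = $563.73645.
Second-phase multiplier: $448.17 ÷ $563.73645 ≈ 0.795.
That is a change of -20.5%.

-20.5%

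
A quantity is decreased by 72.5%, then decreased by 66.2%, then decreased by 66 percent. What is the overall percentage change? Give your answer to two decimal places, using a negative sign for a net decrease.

The combined multiplier is 0.275 × 0.338 × 0.34 = 0.031603.
That corresponds to a decrease of 96.84%.

-96.84%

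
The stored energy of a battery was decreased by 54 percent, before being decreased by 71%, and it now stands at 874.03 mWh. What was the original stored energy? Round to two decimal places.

Undoing the 71% decrease: 874.03 ÷ 0.29 ≈ 3013.896552.
Undoing the 54% decrease: 3013.896552 ÷ 0.46 ≈ 6,551.95 mWh.

6,551.95 mWh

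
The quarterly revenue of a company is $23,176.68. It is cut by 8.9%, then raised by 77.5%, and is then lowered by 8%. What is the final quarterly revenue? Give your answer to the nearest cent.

$34,479.09

Each change multiplies by a factor: 0.911 × 1.775 × 0.92 = 1.487663.
$23,176.68 × 1.487663 = $34479.08929884 ≈ $34,479.09.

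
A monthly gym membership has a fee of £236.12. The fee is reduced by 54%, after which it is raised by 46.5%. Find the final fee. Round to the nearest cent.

Each change multiplies by a factor: 0.46 × 1.465 = 0.6739.
£236.12 × 0.6739 = £159.121268 ≈ £159.12.

£159.12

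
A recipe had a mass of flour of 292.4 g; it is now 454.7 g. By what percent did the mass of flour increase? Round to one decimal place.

Change: 454.7 − 292.4 = 162.3.
Relative to the original: 162.3 ÷ 292.4 ≈ 55.5%.
So the mass of flour increased by 55.5%.

55.5%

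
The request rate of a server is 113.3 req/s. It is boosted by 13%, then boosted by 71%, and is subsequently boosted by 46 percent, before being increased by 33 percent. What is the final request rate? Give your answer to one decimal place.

Each change multiplies by a factor: 1.13 × 1.71 × 1.46 × 1.33 = 3.75214014.
113.3 × 3.75214014 = 425.117477862 ≈ 425.1.

425.1 req/s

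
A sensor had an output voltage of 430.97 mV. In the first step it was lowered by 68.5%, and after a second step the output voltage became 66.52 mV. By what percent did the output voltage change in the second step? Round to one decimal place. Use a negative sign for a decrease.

-51.0%

After the first step: 430.97 × 0.315 = 135.75555.
Second-step multiplier: 66.52 ÷ 135.75555 ≈ 0.49.
That is a change of -51.0%.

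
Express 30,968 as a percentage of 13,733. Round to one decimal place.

225.5%

30,968 ÷ 13,733 ≈ 225.5%.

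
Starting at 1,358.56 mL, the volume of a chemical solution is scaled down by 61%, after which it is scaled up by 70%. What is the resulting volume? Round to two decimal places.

61% decrease: 1,358.56 × 0.39 = 529.8384.
Apply the 70% increase: 529.8384 × 1.7 = 900.72528 ≈ 900.73.

900.73 mL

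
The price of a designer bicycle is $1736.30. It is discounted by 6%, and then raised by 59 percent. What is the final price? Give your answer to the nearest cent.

$2595.07

6% decrease: $1736.30 × 0.94 = $1632.122.
After the 59% increase: $1632.122 × 1.59 = $2595.07398 ≈ $2595.07.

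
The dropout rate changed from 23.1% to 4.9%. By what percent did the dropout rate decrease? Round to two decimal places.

78.79%

The change is 4.9 − 23.1 = -18.2 percentage points.
Relative to the original 23.1%, that is -18.2 ÷ 23.1 ≈ -78.79%.
So the dropout rate fell by 78.79%.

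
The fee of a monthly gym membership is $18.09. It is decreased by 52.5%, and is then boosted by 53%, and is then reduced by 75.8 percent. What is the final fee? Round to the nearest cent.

After the 52.5% decrease: $18.09 × 0.475 = $8.59275.
53% increase: $8.59275 × 1.53 = $13.1469075.
75.8% decrease: $13.1469075 × 0.242 = $3.181551615 ≈ $3.18.

$3.18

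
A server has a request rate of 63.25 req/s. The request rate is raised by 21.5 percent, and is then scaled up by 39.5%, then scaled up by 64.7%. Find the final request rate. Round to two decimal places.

176.56 req/s

Each change multiplies by a factor: 1.215 × 1.395 × 1.647 = 2.791541475.
63.25 × 2.791541475 = 176.56499829375 ≈ 176.56.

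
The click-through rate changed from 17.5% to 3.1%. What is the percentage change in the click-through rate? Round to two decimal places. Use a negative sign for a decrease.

-82.29%

The change is 3.1 − 17.5 = -14.4 percentage points.
Relative to the original 17.5%, that is -14.4 ÷ 17.5 ≈ -82.29%.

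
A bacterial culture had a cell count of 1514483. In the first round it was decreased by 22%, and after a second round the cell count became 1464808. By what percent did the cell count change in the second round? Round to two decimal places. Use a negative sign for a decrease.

24.00%

After the first round: 1514483 × 0.78 = 1181296.74.
Second-round multiplier: 1464808 ÷ 1181296.74 ≈ 1.24.
That is a change of 24.00%.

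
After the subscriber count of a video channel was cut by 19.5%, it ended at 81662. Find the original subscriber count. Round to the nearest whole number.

101443

The overall multiplier applied was 0.805.
So the original subscriber count was 81662 ÷ 0.805 ≈ 101443.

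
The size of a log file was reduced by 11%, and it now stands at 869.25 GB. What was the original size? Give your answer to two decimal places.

976.69 GB

The overall multiplier applied was 0.89.
So the original size was 869.25 ÷ 0.89 ≈ 976.69 GB.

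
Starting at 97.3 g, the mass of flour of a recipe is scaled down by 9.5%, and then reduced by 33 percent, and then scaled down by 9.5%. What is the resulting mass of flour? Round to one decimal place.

53.4 g

9.5% decrease: 97.3 × 0.905 = 88.0565.
33% decrease: 88.0565 × 0.67 = 58.997855.
9.5% decrease: 58.997855 × 0.905 = 53.393058775 ≈ 53.4.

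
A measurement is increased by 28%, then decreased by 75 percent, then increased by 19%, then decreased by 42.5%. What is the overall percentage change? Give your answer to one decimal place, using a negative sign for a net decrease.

A 28% increase multiplies by 1.28.
Then a 75% decrease: 1.28 × 0.25 = 0.32.
Then a 19% increase: 0.32 × 1.19 = 0.3808.
Then a 42.5% decrease: 0.3808 × 0.575 = 0.21896.
Overall factor 0.21896, i.e. -78.1%.

-78.1%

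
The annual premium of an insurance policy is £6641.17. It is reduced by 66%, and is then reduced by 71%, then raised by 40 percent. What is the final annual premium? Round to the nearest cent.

£916.75

66% decrease: £6641.17 × 0.34 = £2257.9978.
Apply the 71% decrease: £2257.9978 × 0.29 = £654.819362.
40% increase: £654.819362 × 1.4 = £916.7471068 ≈ £916.75.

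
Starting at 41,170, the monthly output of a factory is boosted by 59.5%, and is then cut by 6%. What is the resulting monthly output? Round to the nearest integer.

Apply the 59.5% increase: 41,170 × 1.595 = 65666.15.
Apply the 6% decrease: 65666.15 × 0.94 = 61726.181 ≈ 61,726.

61,726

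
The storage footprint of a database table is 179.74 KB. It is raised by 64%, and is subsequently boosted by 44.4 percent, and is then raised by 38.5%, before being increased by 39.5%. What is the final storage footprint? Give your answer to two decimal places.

822.39 KB

Apply the 64% increase: 179.74 × 1.64 = 294.7736.
44.4% increase: 294.7736 × 1.444 = 425.6530784.
After the 38.5% increase: 425.6530784 × 1.385 = 589.529513584.
After the 39.5% increase: 589.529513584 × 1.395 = 822.39367144968 ≈ 822.39.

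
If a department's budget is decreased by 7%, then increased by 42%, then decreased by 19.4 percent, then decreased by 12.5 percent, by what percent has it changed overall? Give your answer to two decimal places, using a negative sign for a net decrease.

A 7% decrease multiplies by 0.93.
Then a 42% increase: 0.93 × 1.42 = 1.3206.
Then a 19.4% decrease: 1.3206 × 0.806 = 1.0644036.
Then a 12.5% decrease: 1.0644036 × 0.875 = 0.93135315.
Overall factor 0.93135315, i.e. -6.86%.

-6.86%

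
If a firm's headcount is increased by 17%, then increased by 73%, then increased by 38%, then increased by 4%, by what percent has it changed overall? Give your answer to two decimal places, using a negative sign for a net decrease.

The combined multiplier is 1.17 × 1.73 × 1.38 × 1.04 = 2.90498832.
That corresponds to an increase of 190.50%.

190.50%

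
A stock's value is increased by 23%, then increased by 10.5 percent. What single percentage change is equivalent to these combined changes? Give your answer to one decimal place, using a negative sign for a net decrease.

A 23% increase multiplies by 1.23.
Then a 10.5% increase: 1.23 × 1.105 = 1.35915.
Overall factor 1.35915, i.e. 35.9%.

35.9%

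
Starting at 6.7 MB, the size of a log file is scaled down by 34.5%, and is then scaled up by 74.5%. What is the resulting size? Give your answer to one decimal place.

7.7 MB

Each change multiplies by a factor: 0.655 × 1.745 = 1.142975.
6.7 × 1.142975 = 7.6579325 ≈ 7.7.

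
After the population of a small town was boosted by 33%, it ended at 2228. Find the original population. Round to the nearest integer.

1675

The overall multiplier applied was 1.33.
So the original population was 2228 ÷ 1.33 ≈ 1675.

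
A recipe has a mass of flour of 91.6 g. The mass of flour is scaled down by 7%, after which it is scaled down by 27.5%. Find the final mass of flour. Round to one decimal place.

61.8 g

Apply the 7% decrease: 91.6 × 0.93 = 85.188.
Apply the 27.5% decrease: 85.188 × 0.725 = 61.7613 ≈ 61.8.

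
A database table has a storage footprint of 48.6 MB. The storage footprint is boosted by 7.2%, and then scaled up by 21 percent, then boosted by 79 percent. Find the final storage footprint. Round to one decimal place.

Each change multiplies by a factor: 1.072 × 1.21 × 1.79 = 2.3218448.
48.6 × 2.3218448 = 112.84165728 ≈ 112.8.

112.8 MB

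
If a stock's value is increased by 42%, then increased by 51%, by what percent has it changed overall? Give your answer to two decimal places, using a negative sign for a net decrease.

114.42%

The combined multiplier is 1.42 × 1.51 = 2.1442.
That corresponds to an increase of 114.42%.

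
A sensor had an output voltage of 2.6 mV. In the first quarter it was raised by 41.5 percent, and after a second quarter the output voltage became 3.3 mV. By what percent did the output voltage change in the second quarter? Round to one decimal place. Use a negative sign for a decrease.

-10.3%

After the first quarter: 2.6 × 1.415 = 3.679.
Second-quarter multiplier: 3.3 ÷ 3.679 ≈ 0.89698.
That is a change of -10.3%.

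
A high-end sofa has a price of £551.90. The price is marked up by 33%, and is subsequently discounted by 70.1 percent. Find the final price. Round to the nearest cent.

33% increase: £551.90 × 1.33 = £734.027.
70.1% decrease: £734.027 × 0.299 = £219.474073 ≈ £219.47.

£219.47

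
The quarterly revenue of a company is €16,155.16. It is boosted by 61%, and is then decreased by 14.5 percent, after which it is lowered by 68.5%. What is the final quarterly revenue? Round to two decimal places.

€7,005.09

Each change multiplies by a factor: 1.61 × 0.855 × 0.315 = 0.43361325.
€16,155.16 × 0.43361325 = €7005.09143187 ≈ €7,005.09.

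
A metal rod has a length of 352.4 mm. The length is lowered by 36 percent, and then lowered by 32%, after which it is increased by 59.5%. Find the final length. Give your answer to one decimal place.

244.6 mm

Each change multiplies by a factor: 0.64 × 0.68 × 1.595 = 0.694144.
352.4 × 0.694144 = 244.6163456 ≈ 244.6.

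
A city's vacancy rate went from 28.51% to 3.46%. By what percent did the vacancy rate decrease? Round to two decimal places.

87.86%

The change is 3.46 − 28.51 = -25.05 percentage points.
Relative to the original 28.51%, that is -25.05 ÷ 28.51 ≈ -87.86%.
So the vacancy rate fell by 87.86%.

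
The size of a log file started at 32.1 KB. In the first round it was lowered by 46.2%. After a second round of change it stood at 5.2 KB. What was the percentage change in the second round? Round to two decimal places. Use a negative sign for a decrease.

-69.89%

After the first round: 32.1 × 0.538 = 17.2698.
Second-round multiplier: 5.2 ÷ 17.2698 ≈ 0.301104.
That is a change of -69.89%.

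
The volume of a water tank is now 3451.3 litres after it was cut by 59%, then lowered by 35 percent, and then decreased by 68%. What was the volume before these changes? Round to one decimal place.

40470.2 litres

The overall multiplier applied was 0.41 × 0.65 × 0.32 = 0.08528.
So the original volume was 3451.3 ÷ 0.08528 ≈ 40470.2 litres.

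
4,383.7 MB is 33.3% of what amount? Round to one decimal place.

4,383.7 MB ÷ 0.333 ≈ 13,164.3 MB.

13,164.3 MB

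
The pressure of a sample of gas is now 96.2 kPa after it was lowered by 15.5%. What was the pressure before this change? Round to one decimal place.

The overall multiplier applied was 0.845.
So the original pressure was 96.2 ÷ 0.845 ≈ 113.8 kPa.

113.8 kPa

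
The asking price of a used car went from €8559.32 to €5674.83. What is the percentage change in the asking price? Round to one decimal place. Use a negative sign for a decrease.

-33.7%

Change: €5674.83 − €8559.32 = -€2884.49.
Relative to the original: -€2884.49 ÷ €8559.32 ≈ -33.7%.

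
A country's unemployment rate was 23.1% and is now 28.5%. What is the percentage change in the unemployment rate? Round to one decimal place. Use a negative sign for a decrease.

23.4%

The change is 28.5 − 23.1 = 5.4 percentage points.
Relative to the original 23.1%, that is 5.4 ÷ 23.1 ≈ 23.4%.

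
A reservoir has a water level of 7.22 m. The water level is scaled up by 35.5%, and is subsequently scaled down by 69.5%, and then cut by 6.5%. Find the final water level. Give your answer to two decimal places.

2.79 m

Each change multiplies by a factor: 1.355 × 0.305 × 0.935 = 0.386412125.
7.22 × 0.386412125 = 2.7898955425 ≈ 2.79.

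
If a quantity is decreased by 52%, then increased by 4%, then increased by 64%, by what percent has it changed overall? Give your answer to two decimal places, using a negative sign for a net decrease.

-18.13%

A 52% decrease multiplies by 0.48.
Then a 4% increase: 0.48 × 1.04 = 0.4992.
Then a 64% increase: 0.4992 × 1.64 = 0.818688.
Overall factor 0.818688, i.e. -18.13%.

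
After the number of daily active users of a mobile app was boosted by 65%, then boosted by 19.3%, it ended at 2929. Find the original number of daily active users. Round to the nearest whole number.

1488

Undoing the 19.3% increase: 2929 ÷ 1.193 ≈ 2455.155071.
Undoing the 65% increase: 2455.155071 ÷ 1.65 ≈ 1488.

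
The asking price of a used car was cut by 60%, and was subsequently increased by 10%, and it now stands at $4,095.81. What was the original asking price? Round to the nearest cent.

$9,308.66

Undoing the 10% increase: $4,095.81 ÷ 1.1 ≈ $3723.463636.
Undoing the 60% decrease: $3723.463636 ÷ 0.4 ≈ $9,308.66.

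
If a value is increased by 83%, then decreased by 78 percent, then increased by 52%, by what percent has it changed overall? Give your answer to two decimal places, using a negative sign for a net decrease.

An 83% increase multiplies by 1.83.
Then a 78% decrease: 1.83 × 0.22 = 0.4026.
Then a 52% increase: 0.4026 × 1.52 = 0.611952.
Overall factor 0.611952, i.e. -38.80%.

-38.80%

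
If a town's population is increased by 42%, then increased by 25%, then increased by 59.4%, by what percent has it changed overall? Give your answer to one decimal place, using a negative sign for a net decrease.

182.9%

A 42% increase multiplies by 1.42.
Then a 25% increase: 1.42 × 1.25 = 1.775.
Then a 59.4% increase: 1.775 × 1.594 = 2.82935.
Overall factor 2.82935, i.e. 182.9%.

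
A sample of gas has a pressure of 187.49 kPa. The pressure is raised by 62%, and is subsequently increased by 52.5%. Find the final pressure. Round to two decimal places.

463.19 kPa

62% increase: 187.49 × 1.62 = 303.7338.
52.5% increase: 303.7338 × 1.525 = 463.194045 ≈ 463.19.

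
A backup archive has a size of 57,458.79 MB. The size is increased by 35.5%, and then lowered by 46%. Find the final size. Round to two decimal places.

After the 35.5% increase: 57,458.79 × 1.355 = 77856.66045.
After the 46% decrease: 77856.66045 × 0.54 = 42042.596643 ≈ 42,042.60.

42,042.60 MB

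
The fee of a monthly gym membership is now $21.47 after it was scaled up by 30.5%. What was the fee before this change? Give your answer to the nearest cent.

The overall multiplier applied was 1.305.
So the original fee was $21.47 ÷ 1.305 ≈ $16.45.

$16.45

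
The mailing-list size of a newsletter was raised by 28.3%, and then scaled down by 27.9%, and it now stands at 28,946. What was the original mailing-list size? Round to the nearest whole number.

Undoing the 27.9% decrease: 28,946 ÷ 0.721 ≈ 40147.018031.
Undoing the 28.3% increase: 40147.018031 ÷ 1.283 ≈ 31,292.

31,292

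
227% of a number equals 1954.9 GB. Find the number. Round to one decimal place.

1954.9 GB ÷ 2.27 ≈ 861.2 GB.

861.2 GB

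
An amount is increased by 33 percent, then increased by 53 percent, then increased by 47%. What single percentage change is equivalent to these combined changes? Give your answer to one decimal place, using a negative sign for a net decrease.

199.1%

The combined multiplier is 1.33 × 1.53 × 1.47 = 2.991303.
That corresponds to an increase of 199.1%.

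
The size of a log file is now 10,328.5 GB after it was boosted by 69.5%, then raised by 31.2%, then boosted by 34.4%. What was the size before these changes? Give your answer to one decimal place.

The overall multiplier applied was 1.695 × 1.312 × 1.344 = 2.98884096.
So the original size was 10,328.5 ÷ 2.98884096 ≈ 3,455.7 GB.

3,455.7 GB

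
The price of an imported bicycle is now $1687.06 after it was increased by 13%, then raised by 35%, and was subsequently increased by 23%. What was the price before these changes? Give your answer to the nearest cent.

$899.11

Undoing the 23% increase: $1687.06 ÷ 1.23 ≈ $1371.593496.
Undoing the 35% increase: $1371.593496 ÷ 1.35 ≈ $1015.995182.
Undoing the 13% increase: $1015.995182 ÷ 1.13 ≈ $899.11.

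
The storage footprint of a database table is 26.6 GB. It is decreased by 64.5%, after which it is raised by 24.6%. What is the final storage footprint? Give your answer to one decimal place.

11.8 GB

Apply the 64.5% decrease: 26.6 × 0.355 = 9.443.
Apply the 24.6% increase: 9.443 × 1.246 = 11.765978 ≈ 11.8.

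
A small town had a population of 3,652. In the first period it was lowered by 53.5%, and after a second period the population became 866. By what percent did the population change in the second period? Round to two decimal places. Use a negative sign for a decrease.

After the first period: 3,652 × 0.465 = 1698.18.
Second-period multiplier: 866 ÷ 1698.18 ≈ 0.509958.
That is a change of -49.00%.

-49.00%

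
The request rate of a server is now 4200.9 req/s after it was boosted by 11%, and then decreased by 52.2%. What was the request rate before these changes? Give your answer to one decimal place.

7917.6 req/s

The overall multiplier applied was 1.11 × 0.478 = 0.53058.
So the original request rate was 4200.9 ÷ 0.53058 ≈ 7917.6 req/s.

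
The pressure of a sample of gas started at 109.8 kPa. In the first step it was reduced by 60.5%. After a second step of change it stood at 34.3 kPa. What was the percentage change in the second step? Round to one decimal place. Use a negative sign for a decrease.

After the first step: 109.8 × 0.395 = 43.371.
Second-step multiplier: 34.3 ÷ 43.371 ≈ 0.79085.
That is a change of -20.9%.

-20.9%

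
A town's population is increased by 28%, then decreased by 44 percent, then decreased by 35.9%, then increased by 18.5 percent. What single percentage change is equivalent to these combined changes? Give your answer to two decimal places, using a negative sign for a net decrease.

-45.55%

A 28% increase multiplies by 1.28.
Then a 44% decrease: 1.28 × 0.56 = 0.7168.
Then a 35.9% decrease: 0.7168 × 0.641 = 0.4594688.
Then an 18.5% increase: 0.4594688 × 1.185 = 0.544470528.
Overall factor 0.544470528, i.e. -45.55%.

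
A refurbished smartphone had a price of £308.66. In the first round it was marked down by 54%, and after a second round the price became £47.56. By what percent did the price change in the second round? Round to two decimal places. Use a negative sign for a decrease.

After the first round: £308.66 × 0.46 = £141.9836.
Second-round multiplier: £47.56 ÷ £141.9836 ≈ 0.334968.
That is a change of -66.50%.

-66.50%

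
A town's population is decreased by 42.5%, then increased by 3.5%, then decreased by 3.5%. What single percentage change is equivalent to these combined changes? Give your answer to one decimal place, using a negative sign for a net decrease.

The combined multiplier is 0.575 × 1.035 × 0.965 = 0.574295625.
That corresponds to a decrease of 42.6%.

-42.6%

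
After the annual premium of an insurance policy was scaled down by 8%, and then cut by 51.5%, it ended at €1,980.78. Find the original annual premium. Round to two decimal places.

Undoing the 51.5% decrease: €1,980.78 ÷ 0.485 ≈ €4084.082474.
Undoing the 8% decrease: €4084.082474 ÷ 0.92 ≈ €4,439.22.

€4,439.22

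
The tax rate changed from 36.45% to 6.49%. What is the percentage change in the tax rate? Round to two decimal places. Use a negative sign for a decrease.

-82.19%

The change is 6.49 − 36.45 = -29.96 percentage points.
Relative to the original 36.45%, that is -29.96 ÷ 36.45 ≈ -82.19%.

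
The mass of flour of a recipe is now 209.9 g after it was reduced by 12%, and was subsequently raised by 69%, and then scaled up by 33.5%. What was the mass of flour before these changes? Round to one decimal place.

The overall multiplier applied was 0.88 × 1.69 × 1.335 = 1.985412.
So the original mass of flour was 209.9 ÷ 1.985412 ≈ 105.7 g.

105.7 g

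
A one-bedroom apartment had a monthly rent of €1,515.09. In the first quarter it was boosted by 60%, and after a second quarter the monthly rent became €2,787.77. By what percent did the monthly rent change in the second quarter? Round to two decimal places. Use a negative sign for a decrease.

After the first quarter: €1,515.09 × 1.6 = €2424.144.
Second-quarter multiplier: €2,787.77 ÷ €2424.144 ≈ 1.150002.
That is a change of 15.00%.

15.00%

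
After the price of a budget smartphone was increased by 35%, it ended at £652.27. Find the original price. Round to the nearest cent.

£483.16

The overall multiplier applied was 1.35.
So the original price was £652.27 ÷ 1.35 ≈ £483.16.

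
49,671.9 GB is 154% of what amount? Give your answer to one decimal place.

32,254.5 GB

49,671.9 GB ÷ 1.54 ≈ 32,254.5 GB.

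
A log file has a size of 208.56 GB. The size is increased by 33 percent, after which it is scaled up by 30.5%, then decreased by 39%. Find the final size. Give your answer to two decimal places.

Apply the 33% increase: 208.56 × 1.33 = 277.3848.
30.5% increase: 277.3848 × 1.305 = 361.987164.
Apply the 39% decrease: 361.987164 × 0.61 = 220.81217004 ≈ 220.81.

220.81 GB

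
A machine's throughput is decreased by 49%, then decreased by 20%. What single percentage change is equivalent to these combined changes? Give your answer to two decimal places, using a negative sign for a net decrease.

The combined multiplier is 0.51 × 0.8 = 0.408.
That corresponds to a decrease of 59.20%.

-59.20%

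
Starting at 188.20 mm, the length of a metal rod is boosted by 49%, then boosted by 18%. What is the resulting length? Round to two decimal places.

49% increase: 188.20 × 1.49 = 280.418.
After the 18% increase: 280.418 × 1.18 = 330.89324 ≈ 330.89.

330.89 mm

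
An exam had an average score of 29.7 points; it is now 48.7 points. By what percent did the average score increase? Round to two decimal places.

Change: 48.7 − 29.7 = 19.0.
Relative to the original: 19.0 ÷ 29.7 ≈ 63.97%.
So the average score increased by 63.97%.

63.97%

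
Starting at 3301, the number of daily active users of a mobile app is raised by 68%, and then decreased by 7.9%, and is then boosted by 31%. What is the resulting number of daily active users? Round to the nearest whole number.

6691

Each change multiplies by a factor: 1.68 × 0.921 × 1.31 = 2.0269368.
3301 × 2.0269368 = 6690.9183768 ≈ 6691.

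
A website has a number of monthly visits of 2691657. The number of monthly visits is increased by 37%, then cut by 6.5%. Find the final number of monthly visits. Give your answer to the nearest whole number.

3447878

37% increase: 2691657 × 1.37 = 3687570.09.
Apply the 6.5% decrease: 3687570.09 × 0.935 = 3447878.03415 ≈ 3447878.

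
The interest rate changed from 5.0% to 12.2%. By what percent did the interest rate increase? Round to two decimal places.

144.00%

The change is 12.2 − 5.0 = 7.2 percentage points.
Relative to the original 5.0%, that is 7.2 ÷ 5.0 = 144.00%.
So the interest rate rose by 144.00%.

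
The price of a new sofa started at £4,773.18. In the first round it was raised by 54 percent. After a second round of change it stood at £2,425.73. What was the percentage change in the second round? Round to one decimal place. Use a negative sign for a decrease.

After the first round: £4,773.18 × 1.54 = £7350.6972.
Second-round multiplier: £2,425.73 ÷ £7350.6972 ≈ 0.33.
That is a change of -67.0%.

-67.0%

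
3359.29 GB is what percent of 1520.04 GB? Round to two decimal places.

221.00%

3359.29 GB ÷ 1520.04 GB ≈ 221.00%.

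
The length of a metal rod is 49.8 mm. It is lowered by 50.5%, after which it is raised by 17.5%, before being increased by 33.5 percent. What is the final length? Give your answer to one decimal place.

50.5% decrease: 49.8 × 0.495 = 24.651.
Apply the 17.5% increase: 24.651 × 1.175 = 28.964925.
33.5% increase: 28.964925 × 1.335 = 38.668174875 ≈ 38.7.

38.7 mm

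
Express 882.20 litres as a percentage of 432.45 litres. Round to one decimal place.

204.0%

882.20 litres ÷ 432.45 litres ≈ 204.0%.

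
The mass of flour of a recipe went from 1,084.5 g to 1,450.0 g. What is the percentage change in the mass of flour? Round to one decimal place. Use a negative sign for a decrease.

Change: 1,450.0 − 1,084.5 = 365.5.
Relative to the original: 365.5 ÷ 1,084.5 ≈ 33.7%.

33.7%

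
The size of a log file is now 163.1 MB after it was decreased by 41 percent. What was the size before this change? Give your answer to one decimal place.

276.4 MB

The overall multiplier applied was 0.59.
So the original size was 163.1 ÷ 0.59 ≈ 276.4 MB.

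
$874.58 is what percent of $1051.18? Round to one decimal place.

$874.58 ÷ $1051.18 ≈ 83.2%.

83.2%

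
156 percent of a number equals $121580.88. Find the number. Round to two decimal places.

$77936.46

$121580.88 ÷ 1.56 ≈ $77936.46.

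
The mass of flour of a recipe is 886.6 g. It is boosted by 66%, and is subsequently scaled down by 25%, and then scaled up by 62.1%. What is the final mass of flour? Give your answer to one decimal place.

1789.3 g

Each change multiplies by a factor: 1.66 × 0.75 × 1.621 = 2.018145.
886.6 × 2.018145 = 1789.287357 ≈ 1789.3.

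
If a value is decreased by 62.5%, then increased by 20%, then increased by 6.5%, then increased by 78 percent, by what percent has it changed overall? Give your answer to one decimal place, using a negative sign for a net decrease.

-14.7%

The combined multiplier is 0.375 × 1.2 × 1.065 × 1.78 = 0.853065.
That corresponds to a decrease of 14.7%.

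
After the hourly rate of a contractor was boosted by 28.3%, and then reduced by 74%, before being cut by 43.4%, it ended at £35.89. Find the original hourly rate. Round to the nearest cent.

£190.09

The overall multiplier applied was 1.283 × 0.26 × 0.566 = 0.18880628.
So the original hourly rate was £35.89 ÷ 0.18880628 ≈ £190.09.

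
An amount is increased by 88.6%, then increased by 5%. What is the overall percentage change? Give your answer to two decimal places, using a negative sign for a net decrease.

98.03%

An 88.6% increase multiplies by 1.886.
Then a 5% increase: 1.886 × 1.05 = 1.9803.
Overall factor 1.9803, i.e. 98.03%.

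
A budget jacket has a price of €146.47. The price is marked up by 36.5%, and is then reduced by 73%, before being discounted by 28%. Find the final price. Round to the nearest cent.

Each change multiplies by a factor: 1.365 × 0.27 × 0.72 = 0.265356.
€146.47 × 0.265356 = €38.86669332 ≈ €38.87.

€38.87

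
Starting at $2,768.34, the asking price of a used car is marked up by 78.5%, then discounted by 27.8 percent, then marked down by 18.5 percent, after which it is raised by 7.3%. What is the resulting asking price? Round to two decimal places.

78.5% increase: $2,768.34 × 1.785 = $4941.4869.
After the 27.8% decrease: $4941.4869 × 0.722 = $3567.7535418.
After the 18.5% decrease: $3567.7535418 × 0.815 = $2907.719136567.
Apply the 7.3% increase: $2907.719136567 × 1.073 = $3119.982633536391 ≈ $3,119.98.

$3,119.98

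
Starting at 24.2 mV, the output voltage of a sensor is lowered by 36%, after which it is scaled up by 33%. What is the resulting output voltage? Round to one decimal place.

36% decrease: 24.2 × 0.64 = 15.488.
Apply the 33% increase: 15.488 × 1.33 = 20.59904 ≈ 20.6.

20.6 mV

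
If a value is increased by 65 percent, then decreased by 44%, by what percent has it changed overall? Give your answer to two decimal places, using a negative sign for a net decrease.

The combined multiplier is 1.65 × 0.56 = 0.924.
That corresponds to a decrease of 7.60%.

-7.60%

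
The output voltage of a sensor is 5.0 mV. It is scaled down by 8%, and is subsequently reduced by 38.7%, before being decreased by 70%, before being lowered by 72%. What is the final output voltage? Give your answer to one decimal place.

Each change multiplies by a factor: 0.92 × 0.613 × 0.3 × 0.28 = 0.04737264.
5.0 × 0.04737264 = 0.2368632 ≈ 0.2.

0.2 mV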